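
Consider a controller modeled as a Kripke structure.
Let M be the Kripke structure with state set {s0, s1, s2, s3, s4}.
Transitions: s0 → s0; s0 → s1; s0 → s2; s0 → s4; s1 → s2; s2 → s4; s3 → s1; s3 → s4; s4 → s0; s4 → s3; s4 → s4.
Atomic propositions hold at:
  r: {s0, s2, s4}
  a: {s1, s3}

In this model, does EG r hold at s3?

EG r: greatest fixpoint, start Z0 = {s0, s2, s4}, keep only states in Sat with some successor in Z. Already a fixed point.
Sat(EG r) = {s0, s2, s4}
s3 ∉ Sat(EG r) = {s0, s2, s4}, so the formula does not hold at s3.

No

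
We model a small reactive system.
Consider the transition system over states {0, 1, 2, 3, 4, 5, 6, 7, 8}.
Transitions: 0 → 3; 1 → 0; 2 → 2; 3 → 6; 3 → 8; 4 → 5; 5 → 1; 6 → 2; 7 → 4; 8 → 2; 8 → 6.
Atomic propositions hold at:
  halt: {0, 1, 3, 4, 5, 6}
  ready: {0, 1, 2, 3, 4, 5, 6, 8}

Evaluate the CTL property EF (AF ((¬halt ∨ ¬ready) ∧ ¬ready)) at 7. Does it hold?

Yes

Sat(¬halt) = {2, 7, 8}
Sat(¬ready) = {7}
Sat(¬halt ∨ ¬ready) = {2, 7, 8}
Sat((¬halt ∨ ¬ready) ∧ ¬ready) = {7}
AF ((¬halt ∨ ¬ready) ∧ ¬ready): least fixpoint, start Z0 = {7}, add states with every successor in Z. Already a fixed point.
Sat(AF ((¬halt ∨ ¬ready) ∧ ¬ready)) = {7}
EF (AF ((¬halt ∨ ¬ready) ∧ ¬ready)): least fixpoint, start Z0 = {7}, add states with some successor in Z. Already a fixed point.
Sat(EF (AF ((¬halt ∨ ¬ready) ∧ ¬ready))) = {7}
7 ∈ Sat(EF (AF ((¬halt ∨ ¬ready) ∧ ¬ready))) = {7}, so the formula holds at 7.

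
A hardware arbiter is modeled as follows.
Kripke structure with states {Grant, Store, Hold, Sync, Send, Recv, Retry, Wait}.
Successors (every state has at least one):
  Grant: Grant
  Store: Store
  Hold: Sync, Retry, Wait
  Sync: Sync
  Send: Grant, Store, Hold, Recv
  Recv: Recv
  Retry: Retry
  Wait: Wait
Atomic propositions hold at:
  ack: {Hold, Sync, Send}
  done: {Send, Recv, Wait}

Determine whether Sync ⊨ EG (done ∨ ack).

Sat(done ∨ ack) = {Hold, Sync, Send, Recv, Wait}
EG (done ∨ ack): greatest fixpoint, start Z0 = {Hold, Sync, Send, Recv, Wait}, keep only states in Sat with some successor in Z. Already a fixed point.
Sat(EG (done ∨ ack)) = {Hold, Sync, Send, Recv, Wait}
Sync ∈ Sat(EG (done ∨ ack)) = {Hold, Sync, Send, Recv, Wait}, so the formula holds at Sync.

Yes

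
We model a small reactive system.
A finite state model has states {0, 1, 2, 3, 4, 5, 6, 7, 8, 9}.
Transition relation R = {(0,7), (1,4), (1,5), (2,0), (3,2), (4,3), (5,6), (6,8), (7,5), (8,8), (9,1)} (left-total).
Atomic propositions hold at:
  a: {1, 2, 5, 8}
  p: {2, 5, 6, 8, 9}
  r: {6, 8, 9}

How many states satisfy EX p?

Sat(EX p) = {s : some successor in {2, 5, 6, 8, 9}} = {1, 3, 5, 6, 7, 8}
|Sat(EX p)| = |{1, 3, 5, 6, 7, 8}| = 6.

6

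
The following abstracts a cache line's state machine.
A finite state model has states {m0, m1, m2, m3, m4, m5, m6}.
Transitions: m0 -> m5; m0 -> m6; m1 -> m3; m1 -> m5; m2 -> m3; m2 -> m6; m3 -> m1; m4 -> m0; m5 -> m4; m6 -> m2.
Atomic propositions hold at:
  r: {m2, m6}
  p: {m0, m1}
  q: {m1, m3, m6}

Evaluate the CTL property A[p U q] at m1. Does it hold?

Yes

A[p U q]: least fixpoint, start Z0 = Sat(q) = {m1, m3, m6}, add states in Sat(p) with every successor in Z. Already a fixed point.
Sat(A[p U q]) = {m1, m3, m6}
m1 ∈ Sat(A[p U q]) = {m1, m3, m6}, so the formula holds at m1.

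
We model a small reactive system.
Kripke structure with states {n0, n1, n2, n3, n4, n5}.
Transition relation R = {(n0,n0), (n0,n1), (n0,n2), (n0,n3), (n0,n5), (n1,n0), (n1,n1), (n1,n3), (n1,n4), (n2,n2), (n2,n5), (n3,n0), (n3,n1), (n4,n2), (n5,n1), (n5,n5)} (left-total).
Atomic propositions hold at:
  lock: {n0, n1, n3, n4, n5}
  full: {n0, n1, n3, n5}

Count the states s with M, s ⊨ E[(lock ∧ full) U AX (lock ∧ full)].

Sat(lock ∧ full) = {n0, n1, n3, n5}
Sat(AX (lock ∧ full)) = {s : every successor in {n0, n1, n3, n5}} = {n3, n5}
E[(lock ∧ full) U AX (lock ∧ full)]: least fixpoint, start Z0 = Sat(AX (lock ∧ full)) = {n3, n5}, add states in Sat(lock ∧ full) with some successor in Z. Z1 = {n0, n1, n3, n5}; fixed.
Sat(E[(lock ∧ full) U AX (lock ∧ full)]) = {n0, n1, n3, n5}
|Sat(E[(lock ∧ full) U AX (lock ∧ full)])| = |{n0, n1, n3, n5}| = 4.

4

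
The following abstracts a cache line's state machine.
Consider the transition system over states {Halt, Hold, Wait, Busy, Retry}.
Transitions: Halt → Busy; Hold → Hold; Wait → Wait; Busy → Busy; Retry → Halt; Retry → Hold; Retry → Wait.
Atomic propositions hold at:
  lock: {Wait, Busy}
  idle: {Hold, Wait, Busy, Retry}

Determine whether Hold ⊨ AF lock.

No

AF lock: least fixpoint, start Z0 = {Wait, Busy}, add states with every successor in Z. Z1 = {Halt, Wait, Busy}; fixed.
Sat(AF lock) = {Halt, Wait, Busy}
Hold ∉ Sat(AF lock) = {Halt, Wait, Busy}, so the formula does not hold at Hold.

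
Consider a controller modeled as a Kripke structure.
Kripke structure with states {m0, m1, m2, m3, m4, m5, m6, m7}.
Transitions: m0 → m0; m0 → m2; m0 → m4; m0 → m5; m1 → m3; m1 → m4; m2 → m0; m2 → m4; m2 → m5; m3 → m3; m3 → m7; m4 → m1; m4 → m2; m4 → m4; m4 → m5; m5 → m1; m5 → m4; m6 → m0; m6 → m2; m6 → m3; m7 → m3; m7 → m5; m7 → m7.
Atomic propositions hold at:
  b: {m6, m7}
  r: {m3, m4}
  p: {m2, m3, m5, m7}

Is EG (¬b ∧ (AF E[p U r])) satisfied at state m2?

Yes

Sat(¬b) = {m0, m1, m2, m3, m4, m5}
E[p U r]: least fixpoint, start Z0 = Sat(r) = {m3, m4}, add states in Sat(p) with some successor in Z. Z1 = {m2, m3, m4, m5, m7}; fixed.
Sat(E[p U r]) = {m2, m3, m4, m5, m7}
AF E[p U r]: least fixpoint, start Z0 = {m2, m3, m4, m5, m7}, add states with every successor in Z. Z1 = {m1, m2, m3, m4, m5, m7}; fixed.
Sat(AF E[p U r]) = {m1, m2, m3, m4, m5, m7}
Sat(¬b ∧ (AF E[p U r])) = {m1, m2, m3, m4, m5}
EG (¬b ∧ (AF E[p U r])): greatest fixpoint, start Z0 = {m1, m2, m3, m4, m5}, keep only states in Sat with some successor in Z. Already a fixed point.
Sat(EG (¬b ∧ (AF E[p U r]))) = {m1, m2, m3, m4, m5}
m2 ∈ Sat(EG (¬b ∧ (AF E[p U r]))) = {m1, m2, m3, m4, m5}, so the formula holds at m2.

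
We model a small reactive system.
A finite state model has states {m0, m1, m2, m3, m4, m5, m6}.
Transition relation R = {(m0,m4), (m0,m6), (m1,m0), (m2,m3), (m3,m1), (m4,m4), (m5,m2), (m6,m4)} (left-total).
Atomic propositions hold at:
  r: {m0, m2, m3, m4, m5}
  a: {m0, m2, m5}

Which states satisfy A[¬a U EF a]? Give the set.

{m0, m1, m2, m3, m5}

Sat(¬a) = {m1, m3, m4, m6}
EF a: least fixpoint, start Z0 = {m0, m2, m5}, add states with some successor in Z. Z1 = {m0, m1, m2, m5}; Z2 = {m0, m1, m2, m3, m5}; fixed.
Sat(EF a) = {m0, m1, m2, m3, m5}
A[¬a U EF a]: least fixpoint, start Z0 = Sat(EF a) = {m0, m1, m2, m3, m5}, add states in Sat(¬a) with every successor in Z. Already a fixed point.
Sat(A[¬a U EF a]) = {m0, m1, m2, m3, m5}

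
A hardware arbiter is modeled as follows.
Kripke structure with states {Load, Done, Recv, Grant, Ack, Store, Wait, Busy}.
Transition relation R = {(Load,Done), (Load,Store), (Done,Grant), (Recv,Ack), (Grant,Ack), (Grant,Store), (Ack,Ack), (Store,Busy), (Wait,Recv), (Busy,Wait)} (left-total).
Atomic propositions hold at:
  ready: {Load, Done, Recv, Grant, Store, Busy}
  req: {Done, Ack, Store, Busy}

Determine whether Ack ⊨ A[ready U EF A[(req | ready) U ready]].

No

Sat(req | ready) = {Load, Done, Recv, Grant, Ack, Store, Busy}
A[(req | ready) U ready]: least fixpoint, start Z0 = Sat(ready) = {Load, Done, Recv, Grant, Store, Busy}, add states in Sat(req | ready) with every successor in Z. Already a fixed point.
Sat(A[(req | ready) U ready]) = {Load, Done, Recv, Grant, Store, Busy}
EF A[(req | ready) U ready]: least fixpoint, start Z0 = {Load, Done, Recv, Grant, Store, Busy}, add states with some successor in Z. Z1 = {Load, Done, Recv, Grant, Store, Wait, Busy}; fixed.
Sat(EF A[(req | ready) U ready]) = {Load, Done, Recv, Grant, Store, Wait, Busy}
A[ready U EF A[(req | ready) U ready]]: least fixpoint, start Z0 = Sat(EF A[(req | ready) U ready]) = {Load, Done, Recv, Grant, Store, Wait, Busy}, add states in Sat(ready) with every successor in Z. Already a fixed point.
Sat(A[ready U EF A[(req | ready) U ready]]) = {Load, Done, Recv, Grant, Store, Wait, Busy}
Ack ∉ Sat(A[ready U EF A[(req | ready) U ready]]) = {Load, Done, Recv, Grant, Store, Wait, Busy}, so the formula does not hold at Ack.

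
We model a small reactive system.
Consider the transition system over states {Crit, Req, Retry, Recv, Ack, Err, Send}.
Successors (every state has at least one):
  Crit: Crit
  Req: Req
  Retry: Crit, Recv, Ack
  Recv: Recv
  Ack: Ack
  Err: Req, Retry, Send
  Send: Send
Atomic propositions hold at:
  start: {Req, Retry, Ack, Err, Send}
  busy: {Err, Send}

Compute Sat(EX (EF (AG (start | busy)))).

{Req, Retry, Ack, Err, Send}

Sat(start | busy) = {Req, Retry, Ack, Err, Send}
AG (start | busy): greatest fixpoint, start Z0 = {Req, Retry, Ack, Err, Send}, keep only states in Sat with every successor in Z. Z1 = {Req, Ack, Err, Send}; Z2 = {Req, Ack, Send}; fixed.
Sat(AG (start | busy)) = {Req, Ack, Send}
EF (AG (start | busy)): least fixpoint, start Z0 = {Req, Ack, Send}, add states with some successor in Z. Z1 = {Req, Retry, Ack, Err, Send}; fixed.
Sat(EF (AG (start | busy))) = {Req, Retry, Ack, Err, Send}
Sat(EX (EF (AG (start | busy)))) = {s : some successor in {Req, Retry, Ack, Err, Send}} = {Req, Retry, Ack, Err, Send}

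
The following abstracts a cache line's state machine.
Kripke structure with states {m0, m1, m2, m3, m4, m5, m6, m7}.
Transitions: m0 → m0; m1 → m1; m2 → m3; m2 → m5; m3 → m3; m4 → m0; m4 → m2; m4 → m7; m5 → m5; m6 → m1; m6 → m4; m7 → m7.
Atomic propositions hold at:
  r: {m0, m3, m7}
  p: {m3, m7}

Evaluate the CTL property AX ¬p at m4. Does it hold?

Sat(¬p) = {m0, m1, m2, m4, m5, m6}
Sat(AX ¬p) = {s : every successor in {m0, m1, m2, m4, m5, m6}} = {m0, m1, m5, m6}
m4 ∉ Sat(AX ¬p) = {m0, m1, m5, m6}, so the formula does not hold at m4.

No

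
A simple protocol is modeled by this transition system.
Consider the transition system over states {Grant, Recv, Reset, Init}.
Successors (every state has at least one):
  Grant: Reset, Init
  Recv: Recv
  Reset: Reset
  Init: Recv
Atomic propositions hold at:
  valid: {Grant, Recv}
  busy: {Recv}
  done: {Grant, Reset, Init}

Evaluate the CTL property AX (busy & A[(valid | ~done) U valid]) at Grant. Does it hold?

No

Sat(~done) = {Recv}
Sat(valid | ~done) = {Grant, Recv}
A[(valid | ~done) U valid]: least fixpoint, start Z0 = Sat(valid) = {Grant, Recv}, add states in Sat(valid | ~done) with every successor in Z. Already a fixed point.
Sat(A[(valid | ~done) U valid]) = {Grant, Recv}
Sat(busy & A[(valid | ~done) U valid]) = {Recv}
Sat(AX (busy & A[(valid | ~done) U valid])) = {s : every successor in {Recv}} = {Recv, Init}
Grant ∉ Sat(AX (busy & A[(valid | ~done) U valid])) = {Recv, Init}, so the formula does not hold at Grant.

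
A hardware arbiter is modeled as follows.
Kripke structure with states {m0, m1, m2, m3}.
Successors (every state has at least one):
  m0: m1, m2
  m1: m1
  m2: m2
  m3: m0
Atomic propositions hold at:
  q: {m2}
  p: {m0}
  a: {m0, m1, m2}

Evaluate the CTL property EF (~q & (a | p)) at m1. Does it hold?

Yes

Sat(~q) = {m0, m1, m3}
Sat(a | p) = {m0, m1, m2}
Sat(~q & (a | p)) = {m0, m1}
EF (~q & (a | p)): least fixpoint, start Z0 = {m0, m1}, add states with some successor in Z. Z1 = {m0, m1, m3}; fixed.
Sat(EF (~q & (a | p))) = {m0, m1, m3}
m1 ∈ Sat(EF (~q & (a | p))) = {m0, m1, m3}, so the formula holds at m1.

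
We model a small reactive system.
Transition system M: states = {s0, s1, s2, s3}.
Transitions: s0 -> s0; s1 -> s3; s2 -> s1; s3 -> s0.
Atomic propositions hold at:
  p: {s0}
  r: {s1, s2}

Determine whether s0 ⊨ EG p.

Yes

EG p: greatest fixpoint, start Z0 = {s0}, keep only states in Sat with some successor in Z. Already a fixed point.
Sat(EG p) = {s0}
s0 ∈ Sat(EG p) = {s0}, so the formula holds at s0.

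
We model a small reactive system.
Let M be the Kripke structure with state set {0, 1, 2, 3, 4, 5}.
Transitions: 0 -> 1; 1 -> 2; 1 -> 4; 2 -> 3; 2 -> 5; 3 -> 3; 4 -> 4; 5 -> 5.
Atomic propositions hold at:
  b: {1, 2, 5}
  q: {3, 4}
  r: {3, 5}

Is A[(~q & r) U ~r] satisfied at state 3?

Sat(~q) = {0, 1, 2, 5}
Sat(~q & r) = {5}
Sat(~r) = {0, 1, 2, 4}
A[(~q & r) U ~r]: least fixpoint, start Z0 = Sat(~r) = {0, 1, 2, 4}, add states in Sat(~q & r) with every successor in Z. Already a fixed point.
Sat(A[(~q & r) U ~r]) = {0, 1, 2, 4}
3 ∉ Sat(A[(~q & r) U ~r]) = {0, 1, 2, 4}, so the formula does not hold at 3.

No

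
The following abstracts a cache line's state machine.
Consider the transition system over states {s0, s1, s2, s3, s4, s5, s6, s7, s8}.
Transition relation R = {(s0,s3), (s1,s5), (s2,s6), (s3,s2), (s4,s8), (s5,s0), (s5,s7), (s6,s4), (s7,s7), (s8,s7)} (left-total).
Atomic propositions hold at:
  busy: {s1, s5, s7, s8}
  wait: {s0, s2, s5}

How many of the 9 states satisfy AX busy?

Sat(AX busy) = {s : every successor in {s1, s5, s7, s8}} = {s1, s4, s7, s8}
|Sat(AX busy)| = |{s1, s4, s7, s8}| = 4.

4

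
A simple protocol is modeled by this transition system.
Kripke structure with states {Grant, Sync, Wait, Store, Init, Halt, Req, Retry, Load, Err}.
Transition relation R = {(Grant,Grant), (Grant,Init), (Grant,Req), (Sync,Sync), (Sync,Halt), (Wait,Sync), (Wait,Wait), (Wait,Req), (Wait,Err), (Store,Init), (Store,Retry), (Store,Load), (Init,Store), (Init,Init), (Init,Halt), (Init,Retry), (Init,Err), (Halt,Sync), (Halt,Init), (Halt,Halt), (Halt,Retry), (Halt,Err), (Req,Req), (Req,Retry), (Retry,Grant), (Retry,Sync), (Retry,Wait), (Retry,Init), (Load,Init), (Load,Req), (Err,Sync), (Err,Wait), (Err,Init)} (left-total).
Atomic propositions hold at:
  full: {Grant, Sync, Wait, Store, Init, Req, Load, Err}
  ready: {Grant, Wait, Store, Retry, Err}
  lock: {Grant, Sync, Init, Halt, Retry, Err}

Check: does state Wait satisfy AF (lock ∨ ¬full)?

No

Sat(¬full) = {Halt, Retry}
Sat(lock ∨ ¬full) = {Grant, Sync, Init, Halt, Retry, Err}
AF (lock ∨ ¬full): least fixpoint, start Z0 = {Grant, Sync, Init, Halt, Retry, Err}, add states with every successor in Z. Already a fixed point.
Sat(AF (lock ∨ ¬full)) = {Grant, Sync, Init, Halt, Retry, Err}
Wait ∉ Sat(AF (lock ∨ ¬full)) = {Grant, Sync, Init, Halt, Retry, Err}, so the formula does not hold at Wait.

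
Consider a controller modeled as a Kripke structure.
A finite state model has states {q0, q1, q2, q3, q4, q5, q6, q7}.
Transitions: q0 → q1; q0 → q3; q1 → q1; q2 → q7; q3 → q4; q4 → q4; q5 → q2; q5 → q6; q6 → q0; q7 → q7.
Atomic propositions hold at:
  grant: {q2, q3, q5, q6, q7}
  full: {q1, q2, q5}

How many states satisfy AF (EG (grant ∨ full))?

4

Sat(grant ∨ full) = {q1, q2, q3, q5, q6, q7}
EG (grant ∨ full): greatest fixpoint, start Z0 = {q1, q2, q3, q5, q6, q7}, keep only states in Sat with some successor in Z. Z1 = {q1, q2, q5, q7}; fixed.
Sat(EG (grant ∨ full)) = {q1, q2, q5, q7}
AF (EG (grant ∨ full)): least fixpoint, start Z0 = {q1, q2, q5, q7}, add states with every successor in Z. Already a fixed point.
Sat(AF (EG (grant ∨ full))) = {q1, q2, q5, q7}
|Sat(AF (EG (grant ∨ full)))| = |{q1, q2, q5, q7}| = 4.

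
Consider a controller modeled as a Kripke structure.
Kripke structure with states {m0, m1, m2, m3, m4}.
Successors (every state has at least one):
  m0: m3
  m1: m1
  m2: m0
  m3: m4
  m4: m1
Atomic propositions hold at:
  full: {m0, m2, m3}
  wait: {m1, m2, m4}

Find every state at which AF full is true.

{m0, m2, m3}

AF full: least fixpoint, start Z0 = {m0, m2, m3}, add states with every successor in Z. Already a fixed point.
Sat(AF full) = {m0, m2, m3}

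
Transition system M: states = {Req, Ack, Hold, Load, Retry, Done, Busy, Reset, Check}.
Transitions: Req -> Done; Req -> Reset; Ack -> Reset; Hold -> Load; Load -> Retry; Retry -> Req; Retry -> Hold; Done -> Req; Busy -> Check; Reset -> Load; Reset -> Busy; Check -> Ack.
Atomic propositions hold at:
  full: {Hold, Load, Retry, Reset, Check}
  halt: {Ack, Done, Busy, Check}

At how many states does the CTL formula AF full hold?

7

AF full: least fixpoint, start Z0 = {Hold, Load, Retry, Reset, Check}, add states with every successor in Z. Z1 = {Ack, Hold, Load, Retry, Busy, Reset, Check}; fixed.
Sat(AF full) = {Ack, Hold, Load, Retry, Busy, Reset, Check}
|Sat(AF full)| = |{Ack, Hold, Load, Retry, Busy, Reset, Check}| = 7.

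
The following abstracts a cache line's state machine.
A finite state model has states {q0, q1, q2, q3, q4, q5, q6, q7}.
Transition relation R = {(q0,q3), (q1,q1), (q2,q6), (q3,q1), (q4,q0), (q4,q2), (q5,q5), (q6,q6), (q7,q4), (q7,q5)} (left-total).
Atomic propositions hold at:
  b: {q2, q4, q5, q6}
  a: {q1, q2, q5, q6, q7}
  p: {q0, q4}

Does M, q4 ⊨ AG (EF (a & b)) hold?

No

Sat(a & b) = {q2, q5, q6}
EF (a & b): least fixpoint, start Z0 = {q2, q5, q6}, add states with some successor in Z. Z1 = {q2, q4, q5, q6, q7}; fixed.
Sat(EF (a & b)) = {q2, q4, q5, q6, q7}
AG (EF (a & b)): greatest fixpoint, start Z0 = {q2, q4, q5, q6, q7}, keep only states in Sat with every successor in Z. Z1 = {q2, q5, q6, q7}; Z2 = {q2, q5, q6}; fixed.
Sat(AG (EF (a & b))) = {q2, q5, q6}
q4 ∉ Sat(AG (EF (a & b))) = {q2, q5, q6}, so the formula does not hold at q4.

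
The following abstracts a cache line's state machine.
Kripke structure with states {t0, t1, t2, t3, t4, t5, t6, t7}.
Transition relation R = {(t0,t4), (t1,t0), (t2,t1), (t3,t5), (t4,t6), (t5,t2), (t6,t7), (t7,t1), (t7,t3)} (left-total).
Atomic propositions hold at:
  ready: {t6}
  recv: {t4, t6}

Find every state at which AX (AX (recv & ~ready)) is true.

Sat(~ready) = {t0, t1, t2, t3, t4, t5, t7}
Sat(recv & ~ready) = {t4}
Sat(AX (recv & ~ready)) = {s : every successor in {t4}} = {t0}
Sat(AX (AX (recv & ~ready))) = {s : every successor in {t0}} = {t1}

{t1}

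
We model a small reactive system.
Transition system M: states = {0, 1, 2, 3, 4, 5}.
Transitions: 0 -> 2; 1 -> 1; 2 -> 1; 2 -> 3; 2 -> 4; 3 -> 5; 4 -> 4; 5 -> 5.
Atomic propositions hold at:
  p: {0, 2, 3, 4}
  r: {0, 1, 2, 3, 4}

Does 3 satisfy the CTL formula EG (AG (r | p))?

No

Sat(r | p) = {0, 1, 2, 3, 4}
AG (r | p): greatest fixpoint, start Z0 = {0, 1, 2, 3, 4}, keep only states in Sat with every successor in Z. Z1 = {0, 1, 2, 4}; Z2 = {0, 1, 4}; Z3 = {1, 4}; fixed.
Sat(AG (r | p)) = {1, 4}
EG (AG (r | p)): greatest fixpoint, start Z0 = {1, 4}, keep only states in Sat with some successor in Z. Already a fixed point.
Sat(EG (AG (r | p))) = {1, 4}
3 ∉ Sat(EG (AG (r | p))) = {1, 4}, so the formula does not hold at 3.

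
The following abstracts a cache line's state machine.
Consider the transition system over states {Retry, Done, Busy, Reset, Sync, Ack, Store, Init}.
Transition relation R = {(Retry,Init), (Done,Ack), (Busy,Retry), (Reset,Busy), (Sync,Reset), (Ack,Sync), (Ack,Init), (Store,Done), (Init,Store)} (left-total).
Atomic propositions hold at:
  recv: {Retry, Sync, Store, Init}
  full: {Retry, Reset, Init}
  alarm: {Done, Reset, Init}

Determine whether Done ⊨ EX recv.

Sat(EX recv) = {s : some successor in {Retry, Sync, Store, Init}} = {Retry, Busy, Ack, Init}
Done ∉ Sat(EX recv) = {Retry, Busy, Ack, Init}, so the formula does not hold at Done.

No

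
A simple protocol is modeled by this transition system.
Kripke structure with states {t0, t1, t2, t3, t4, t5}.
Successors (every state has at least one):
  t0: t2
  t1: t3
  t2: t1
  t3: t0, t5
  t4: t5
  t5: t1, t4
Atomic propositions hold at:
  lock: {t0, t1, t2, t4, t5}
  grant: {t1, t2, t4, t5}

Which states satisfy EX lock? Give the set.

Sat(EX lock) = {s : some successor in {t0, t1, t2, t4, t5}} = {t0, t2, t3, t4, t5}

{t0, t2, t3, t4, t5}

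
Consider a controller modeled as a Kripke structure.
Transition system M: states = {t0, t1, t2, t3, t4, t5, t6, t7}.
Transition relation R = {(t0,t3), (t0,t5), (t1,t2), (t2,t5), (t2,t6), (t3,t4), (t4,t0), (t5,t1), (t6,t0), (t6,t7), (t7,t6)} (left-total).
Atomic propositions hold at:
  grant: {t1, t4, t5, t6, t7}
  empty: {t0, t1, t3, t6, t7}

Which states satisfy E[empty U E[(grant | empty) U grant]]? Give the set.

{t0, t1, t3, t4, t5, t6, t7}

Sat(grant | empty) = {t0, t1, t3, t4, t5, t6, t7}
E[(grant | empty) U grant]: least fixpoint, start Z0 = Sat(grant) = {t1, t4, t5, t6, t7}, add states in Sat(grant | empty) with some successor in Z. Z1 = {t0, t1, t3, t4, t5, t6, t7}; fixed.
Sat(E[(grant | empty) U grant]) = {t0, t1, t3, t4, t5, t6, t7}
E[empty U E[(grant | empty) U grant]]: least fixpoint, start Z0 = Sat(E[(grant | empty) U grant]) = {t0, t1, t3, t4, t5, t6, t7}, add states in Sat(empty) with some successor in Z. Already a fixed point.
Sat(E[empty U E[(grant | empty) U grant]]) = {t0, t1, t3, t4, t5, t6, t7}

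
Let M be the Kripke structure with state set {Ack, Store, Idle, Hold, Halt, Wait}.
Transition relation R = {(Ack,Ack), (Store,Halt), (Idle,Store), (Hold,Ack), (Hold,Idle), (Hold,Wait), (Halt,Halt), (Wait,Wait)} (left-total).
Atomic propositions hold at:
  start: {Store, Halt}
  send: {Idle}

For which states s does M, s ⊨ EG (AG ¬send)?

{Ack, Store, Halt, Wait}

Sat(¬send) = {Ack, Store, Hold, Halt, Wait}
AG ¬send: greatest fixpoint, start Z0 = {Ack, Store, Hold, Halt, Wait}, keep only states in Sat with every successor in Z. Z1 = {Ack, Store, Halt, Wait}; fixed.
Sat(AG ¬send) = {Ack, Store, Halt, Wait}
EG (AG ¬send): greatest fixpoint, start Z0 = {Ack, Store, Halt, Wait}, keep only states in Sat with some successor in Z. Already a fixed point.
Sat(EG (AG ¬send)) = {Ack, Store, Halt, Wait}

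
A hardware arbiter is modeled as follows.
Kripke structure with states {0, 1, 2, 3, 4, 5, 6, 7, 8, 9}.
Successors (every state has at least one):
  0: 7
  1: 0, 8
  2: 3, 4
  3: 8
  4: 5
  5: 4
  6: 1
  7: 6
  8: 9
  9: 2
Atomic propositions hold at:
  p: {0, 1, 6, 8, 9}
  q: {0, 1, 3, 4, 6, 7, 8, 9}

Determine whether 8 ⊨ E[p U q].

E[p U q]: least fixpoint, start Z0 = Sat(q) = {0, 1, 3, 4, 6, 7, 8, 9}, add states in Sat(p) with some successor in Z. Already a fixed point.
Sat(E[p U q]) = {0, 1, 3, 4, 6, 7, 8, 9}
8 ∈ Sat(E[p U q]) = {0, 1, 3, 4, 6, 7, 8, 9}, so the formula holds at 8.

Yes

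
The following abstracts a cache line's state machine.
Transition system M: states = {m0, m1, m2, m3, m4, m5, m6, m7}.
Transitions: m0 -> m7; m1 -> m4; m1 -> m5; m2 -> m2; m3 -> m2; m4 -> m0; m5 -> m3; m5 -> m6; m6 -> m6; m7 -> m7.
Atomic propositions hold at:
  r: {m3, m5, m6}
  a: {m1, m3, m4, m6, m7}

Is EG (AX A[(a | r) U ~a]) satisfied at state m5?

Sat(a | r) = {m1, m3, m4, m5, m6, m7}
Sat(~a) = {m0, m2, m5}
A[(a | r) U ~a]: least fixpoint, start Z0 = Sat(~a) = {m0, m2, m5}, add states in Sat(a | r) with every successor in Z. Z1 = {m0, m2, m3, m4, m5}; Z2 = {m0, m1, m2, m3, m4, m5}; fixed.
Sat(A[(a | r) U ~a]) = {m0, m1, m2, m3, m4, m5}
Sat(AX A[(a | r) U ~a]) = {s : every successor in {m0, m1, m2, m3, m4, m5}} = {m1, m2, m3, m4}
EG (AX A[(a | r) U ~a]): greatest fixpoint, start Z0 = {m1, m2, m3, m4}, keep only states in Sat with some successor in Z. Z1 = {m1, m2, m3}; Z2 = {m2, m3}; fixed.
Sat(EG (AX A[(a | r) U ~a])) = {m2, m3}
m5 ∉ Sat(EG (AX A[(a | r) U ~a])) = {m2, m3}, so the formula does not hold at m5.

No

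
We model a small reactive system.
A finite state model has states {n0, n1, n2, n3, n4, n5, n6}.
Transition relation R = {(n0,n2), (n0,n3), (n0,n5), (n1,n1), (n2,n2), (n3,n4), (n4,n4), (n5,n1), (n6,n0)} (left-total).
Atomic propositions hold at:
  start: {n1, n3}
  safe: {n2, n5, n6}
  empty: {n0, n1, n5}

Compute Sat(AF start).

{n1, n3, n5}

AF start: least fixpoint, start Z0 = {n1, n3}, add states with every successor in Z. Z1 = {n1, n3, n5}; fixed.
Sat(AF start) = {n1, n3, n5}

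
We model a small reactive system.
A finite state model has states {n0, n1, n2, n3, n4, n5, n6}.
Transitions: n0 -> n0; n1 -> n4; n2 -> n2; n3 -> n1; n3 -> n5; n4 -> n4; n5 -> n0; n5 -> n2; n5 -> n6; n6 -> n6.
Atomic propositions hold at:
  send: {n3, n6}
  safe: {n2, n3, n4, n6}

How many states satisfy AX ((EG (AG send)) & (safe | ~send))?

AG send: greatest fixpoint, start Z0 = {n3, n6}, keep only states in Sat with every successor in Z. Z1 = {n6}; fixed.
Sat(AG send) = {n6}
EG (AG send): greatest fixpoint, start Z0 = {n6}, keep only states in Sat with some successor in Z. Already a fixed point.
Sat(EG (AG send)) = {n6}
Sat(~send) = {n0, n1, n2, n4, n5}
Sat(safe | ~send) = {n0, n1, n2, n3, n4, n5, n6}
Sat((EG (AG send)) & (safe | ~send)) = {n6}
Sat(AX ((EG (AG send)) & (safe | ~send))) = {s : every successor in {n6}} = {n6}
|Sat(AX ((EG (AG send)) & (safe | ~send)))| = |{n6}| = 1.

1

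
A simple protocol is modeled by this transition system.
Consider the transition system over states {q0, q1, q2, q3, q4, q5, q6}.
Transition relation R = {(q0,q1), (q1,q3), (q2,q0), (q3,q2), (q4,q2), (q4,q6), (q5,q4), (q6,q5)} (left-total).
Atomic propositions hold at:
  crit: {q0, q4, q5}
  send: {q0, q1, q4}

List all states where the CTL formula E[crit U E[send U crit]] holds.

{q0, q4, q5}

E[send U crit]: least fixpoint, start Z0 = Sat(crit) = {q0, q4, q5}, add states in Sat(send) with some successor in Z. Already a fixed point.
Sat(E[send U crit]) = {q0, q4, q5}
E[crit U E[send U crit]]: least fixpoint, start Z0 = Sat(E[send U crit]) = {q0, q4, q5}, add states in Sat(crit) with some successor in Z. Already a fixed point.
Sat(E[crit U E[send U crit]]) = {q0, q4, q5}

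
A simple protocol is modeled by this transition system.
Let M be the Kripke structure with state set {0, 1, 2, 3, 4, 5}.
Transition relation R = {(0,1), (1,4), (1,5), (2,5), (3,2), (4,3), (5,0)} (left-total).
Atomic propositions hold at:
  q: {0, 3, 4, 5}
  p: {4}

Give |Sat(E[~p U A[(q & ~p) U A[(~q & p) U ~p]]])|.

5

Sat(~p) = {0, 1, 2, 3, 5}
Sat(q & ~p) = {0, 3, 5}
Sat(~q) = {1, 2}
Sat(~q & p) = ∅
A[(~q & p) U ~p]: least fixpoint, start Z0 = Sat(~p) = {0, 1, 2, 3, 5}, add states in Sat(~q & p) with every successor in Z. Already a fixed point.
Sat(A[(~q & p) U ~p]) = {0, 1, 2, 3, 5}
A[(q & ~p) U A[(~q & p) U ~p]]: least fixpoint, start Z0 = Sat(A[(~q & p) U ~p]) = {0, 1, 2, 3, 5}, add states in Sat(q & ~p) with every successor in Z. Already a fixed point.
Sat(A[(q & ~p) U A[(~q & p) U ~p]]) = {0, 1, 2, 3, 5}
E[~p U A[(q & ~p) U A[(~q & p) U ~p]]]: least fixpoint, start Z0 = Sat(A[(q & ~p) U A[(~q & p) U ~p]]) = {0, 1, 2, 3, 5}, add states in Sat(~p) with some successor in Z. Already a fixed point.
Sat(E[~p U A[(q & ~p) U A[(~q & p) U ~p]]]) = {0, 1, 2, 3, 5}
|Sat(E[~p U A[(q & ~p) U A[(~q & p) U ~p]]])| = |{0, 1, 2, 3, 5}| = 5.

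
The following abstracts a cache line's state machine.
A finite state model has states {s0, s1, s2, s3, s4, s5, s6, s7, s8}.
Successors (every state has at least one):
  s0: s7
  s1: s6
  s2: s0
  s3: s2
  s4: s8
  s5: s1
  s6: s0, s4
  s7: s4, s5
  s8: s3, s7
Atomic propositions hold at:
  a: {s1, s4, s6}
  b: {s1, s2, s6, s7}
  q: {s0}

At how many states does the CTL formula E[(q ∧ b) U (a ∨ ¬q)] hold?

8

Sat(q ∧ b) = ∅
Sat(¬q) = {s1, s2, s3, s4, s5, s6, s7, s8}
Sat(a ∨ ¬q) = {s1, s2, s3, s4, s5, s6, s7, s8}
E[(q ∧ b) U (a ∨ ¬q)]: least fixpoint, start Z0 = Sat((a ∨ ¬q)) = {s1, s2, s3, s4, s5, s6, s7, s8}, add states in Sat(q ∧ b) with some successor in Z. Already a fixed point.
Sat(E[(q ∧ b) U (a ∨ ¬q)]) = {s1, s2, s3, s4, s5, s6, s7, s8}
|Sat(E[(q ∧ b) U (a ∨ ¬q)])| = |{s1, s2, s3, s4, s5, s6, s7, s8}| = 8.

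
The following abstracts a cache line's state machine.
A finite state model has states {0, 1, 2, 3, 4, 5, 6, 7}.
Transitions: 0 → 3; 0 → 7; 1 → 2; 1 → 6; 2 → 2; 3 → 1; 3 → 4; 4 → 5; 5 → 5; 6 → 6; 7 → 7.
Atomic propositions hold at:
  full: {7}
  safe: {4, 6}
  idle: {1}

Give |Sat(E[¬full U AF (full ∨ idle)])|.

4

Sat(¬full) = {0, 1, 2, 3, 4, 5, 6}
Sat(full ∨ idle) = {1, 7}
AF (full ∨ idle): least fixpoint, start Z0 = {1, 7}, add states with every successor in Z. Already a fixed point.
Sat(AF (full ∨ idle)) = {1, 7}
E[¬full U AF (full ∨ idle)]: least fixpoint, start Z0 = Sat(AF (full ∨ idle)) = {1, 7}, add states in Sat(¬full) with some successor in Z. Z1 = {0, 1, 3, 7}; fixed.
Sat(E[¬full U AF (full ∨ idle)]) = {0, 1, 3, 7}
|Sat(E[¬full U AF (full ∨ idle)])| = |{0, 1, 3, 7}| = 4.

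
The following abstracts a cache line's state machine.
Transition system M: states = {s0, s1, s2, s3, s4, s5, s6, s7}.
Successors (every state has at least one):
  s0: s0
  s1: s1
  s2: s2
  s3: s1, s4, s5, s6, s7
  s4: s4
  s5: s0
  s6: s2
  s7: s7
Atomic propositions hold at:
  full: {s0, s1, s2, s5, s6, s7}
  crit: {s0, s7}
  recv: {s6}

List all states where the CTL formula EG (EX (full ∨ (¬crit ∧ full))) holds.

Sat(¬crit) = {s1, s2, s3, s4, s5, s6}
Sat(¬crit ∧ full) = {s1, s2, s5, s6}
Sat(full ∨ (¬crit ∧ full)) = {s0, s1, s2, s5, s6, s7}
Sat(EX (full ∨ (¬crit ∧ full))) = {s : some successor in {s0, s1, s2, s5, s6, s7}} = {s0, s1, s2, s3, s5, s6, s7}
EG (EX (full ∨ (¬crit ∧ full))): greatest fixpoint, start Z0 = {s0, s1, s2, s3, s5, s6, s7}, keep only states in Sat with some successor in Z. Already a fixed point.
Sat(EG (EX (full ∨ (¬crit ∧ full)))) = {s0, s1, s2, s3, s5, s6, s7}

{s0, s1, s2, s3, s5, s6, s7}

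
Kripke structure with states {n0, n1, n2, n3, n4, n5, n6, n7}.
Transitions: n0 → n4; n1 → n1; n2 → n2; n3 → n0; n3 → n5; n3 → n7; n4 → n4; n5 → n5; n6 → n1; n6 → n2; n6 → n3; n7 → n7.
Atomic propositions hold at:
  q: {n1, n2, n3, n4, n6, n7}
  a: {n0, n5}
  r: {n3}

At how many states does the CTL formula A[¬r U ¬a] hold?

Sat(¬r) = {n0, n1, n2, n4, n5, n6, n7}
Sat(¬a) = {n1, n2, n3, n4, n6, n7}
A[¬r U ¬a]: least fixpoint, start Z0 = Sat(¬a) = {n1, n2, n3, n4, n6, n7}, add states in Sat(¬r) with every successor in Z. Z1 = {n0, n1, n2, n3, n4, n6, n7}; fixed.
Sat(A[¬r U ¬a]) = {n0, n1, n2, n3, n4, n6, n7}
|Sat(A[¬r U ¬a])| = |{n0, n1, n2, n3, n4, n6, n7}| = 7.

7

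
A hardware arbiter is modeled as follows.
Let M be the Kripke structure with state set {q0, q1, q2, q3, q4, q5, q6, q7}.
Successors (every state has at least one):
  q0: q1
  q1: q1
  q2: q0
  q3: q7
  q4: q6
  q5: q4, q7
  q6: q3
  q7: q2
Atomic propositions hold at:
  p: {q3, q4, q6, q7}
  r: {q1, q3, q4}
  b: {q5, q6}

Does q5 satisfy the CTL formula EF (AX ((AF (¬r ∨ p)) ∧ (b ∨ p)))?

Yes

Sat(¬r) = {q0, q2, q5, q6, q7}
Sat(¬r ∨ p) = {q0, q2, q3, q4, q5, q6, q7}
AF (¬r ∨ p): least fixpoint, start Z0 = {q0, q2, q3, q4, q5, q6, q7}, add states with every successor in Z. Already a fixed point.
Sat(AF (¬r ∨ p)) = {q0, q2, q3, q4, q5, q6, q7}
Sat(b ∨ p) = {q3, q4, q5, q6, q7}
Sat((AF (¬r ∨ p)) ∧ (b ∨ p)) = {q3, q4, q5, q6, q7}
Sat(AX ((AF (¬r ∨ p)) ∧ (b ∨ p))) = {s : every successor in {q3, q4, q5, q6, q7}} = {q3, q4, q5, q6}
EF (AX ((AF (¬r ∨ p)) ∧ (b ∨ p))): least fixpoint, start Z0 = {q3, q4, q5, q6}, add states with some successor in Z. Already a fixed point.
Sat(EF (AX ((AF (¬r ∨ p)) ∧ (b ∨ p)))) = {q3, q4, q5, q6}
q5 ∈ Sat(EF (AX ((AF (¬r ∨ p)) ∧ (b ∨ p)))) = {q3, q4, q5, q6}, so the formula holds at q5.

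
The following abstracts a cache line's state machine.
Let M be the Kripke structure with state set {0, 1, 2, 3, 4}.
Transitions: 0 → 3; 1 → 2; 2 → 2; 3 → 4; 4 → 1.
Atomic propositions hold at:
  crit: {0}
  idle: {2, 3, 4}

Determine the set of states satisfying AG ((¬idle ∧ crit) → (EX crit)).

Sat(¬idle) = {0, 1}
Sat(¬idle ∧ crit) = {0}
Sat(EX crit) = {s : some successor in {0}} = ∅
Sat((¬idle ∧ crit) → (EX crit)) = {1, 2, 3, 4}
AG ((¬idle ∧ crit) → (EX crit)): greatest fixpoint, start Z0 = {1, 2, 3, 4}, keep only states in Sat with every successor in Z. Already a fixed point.
Sat(AG ((¬idle ∧ crit) → (EX crit))) = {1, 2, 3, 4}

{1, 2, 3, 4}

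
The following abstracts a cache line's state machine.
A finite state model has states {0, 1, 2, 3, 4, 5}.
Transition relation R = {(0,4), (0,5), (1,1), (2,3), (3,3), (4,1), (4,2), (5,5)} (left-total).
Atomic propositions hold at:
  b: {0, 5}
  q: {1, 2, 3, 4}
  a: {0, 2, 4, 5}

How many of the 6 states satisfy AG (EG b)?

EG b: greatest fixpoint, start Z0 = {0, 5}, keep only states in Sat with some successor in Z. Already a fixed point.
Sat(EG b) = {0, 5}
AG (EG b): greatest fixpoint, start Z0 = {0, 5}, keep only states in Sat with every successor in Z. Z1 = {5}; fixed.
Sat(AG (EG b)) = {5}
|Sat(AG (EG b))| = |{5}| = 1.

1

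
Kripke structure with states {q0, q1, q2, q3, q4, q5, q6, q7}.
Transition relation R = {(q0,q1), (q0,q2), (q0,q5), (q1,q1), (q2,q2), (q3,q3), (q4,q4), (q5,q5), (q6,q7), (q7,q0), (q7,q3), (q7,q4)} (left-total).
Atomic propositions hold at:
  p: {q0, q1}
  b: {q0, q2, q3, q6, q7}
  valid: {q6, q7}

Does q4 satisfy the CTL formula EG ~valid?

Sat(~valid) = {q0, q1, q2, q3, q4, q5}
EG ~valid: greatest fixpoint, start Z0 = {q0, q1, q2, q3, q4, q5}, keep only states in Sat with some successor in Z. Already a fixed point.
Sat(EG ~valid) = {q0, q1, q2, q3, q4, q5}
q4 ∈ Sat(EG ~valid) = {q0, q1, q2, q3, q4, q5}, so the formula holds at q4.

Yes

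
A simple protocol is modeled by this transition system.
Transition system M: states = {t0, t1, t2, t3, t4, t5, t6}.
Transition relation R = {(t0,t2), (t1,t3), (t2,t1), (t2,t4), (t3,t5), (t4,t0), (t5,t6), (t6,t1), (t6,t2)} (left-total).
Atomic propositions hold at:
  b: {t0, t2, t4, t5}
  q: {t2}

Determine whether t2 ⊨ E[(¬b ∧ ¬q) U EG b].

Yes

Sat(¬b) = {t1, t3, t6}
Sat(¬q) = {t0, t1, t3, t4, t5, t6}
Sat(¬b ∧ ¬q) = {t1, t3, t6}
EG b: greatest fixpoint, start Z0 = {t0, t2, t4, t5}, keep only states in Sat with some successor in Z. Z1 = {t0, t2, t4}; fixed.
Sat(EG b) = {t0, t2, t4}
E[(¬b ∧ ¬q) U EG b]: least fixpoint, start Z0 = Sat(EG b) = {t0, t2, t4}, add states in Sat(¬b ∧ ¬q) with some successor in Z. Z1 = {t0, t2, t4, t6}; fixed.
Sat(E[(¬b ∧ ¬q) U EG b]) = {t0, t2, t4, t6}
t2 ∈ Sat(E[(¬b ∧ ¬q) U EG b]) = {t0, t2, t4, t6}, so the formula holds at t2.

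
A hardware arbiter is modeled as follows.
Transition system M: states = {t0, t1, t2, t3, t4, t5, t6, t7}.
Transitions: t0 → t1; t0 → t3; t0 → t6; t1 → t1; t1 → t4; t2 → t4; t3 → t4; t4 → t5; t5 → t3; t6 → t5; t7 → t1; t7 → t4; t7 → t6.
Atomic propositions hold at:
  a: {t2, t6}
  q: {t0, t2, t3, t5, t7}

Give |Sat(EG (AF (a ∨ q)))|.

Sat(a ∨ q) = {t0, t2, t3, t5, t6, t7}
AF (a ∨ q): least fixpoint, start Z0 = {t0, t2, t3, t5, t6, t7}, add states with every successor in Z. Z1 = {t0, t2, t3, t4, t5, t6, t7}; fixed.
Sat(AF (a ∨ q)) = {t0, t2, t3, t4, t5, t6, t7}
EG (AF (a ∨ q)): greatest fixpoint, start Z0 = {t0, t2, t3, t4, t5, t6, t7}, keep only states in Sat with some successor in Z. Already a fixed point.
Sat(EG (AF (a ∨ q))) = {t0, t2, t3, t4, t5, t6, t7}
|Sat(EG (AF (a ∨ q)))| = |{t0, t2, t3, t4, t5, t6, t7}| = 7.

7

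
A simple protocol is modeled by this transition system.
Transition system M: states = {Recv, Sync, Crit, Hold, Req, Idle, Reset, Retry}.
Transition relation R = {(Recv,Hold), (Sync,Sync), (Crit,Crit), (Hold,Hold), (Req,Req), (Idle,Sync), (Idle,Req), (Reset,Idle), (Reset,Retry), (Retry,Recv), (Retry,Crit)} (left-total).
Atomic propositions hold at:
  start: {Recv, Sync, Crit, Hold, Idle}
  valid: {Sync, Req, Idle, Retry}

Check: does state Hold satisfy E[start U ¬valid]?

Yes

Sat(¬valid) = {Recv, Crit, Hold, Reset}
E[start U ¬valid]: least fixpoint, start Z0 = Sat(¬valid) = {Recv, Crit, Hold, Reset}, add states in Sat(start) with some successor in Z. Already a fixed point.
Sat(E[start U ¬valid]) = {Recv, Crit, Hold, Reset}
Hold ∈ Sat(E[start U ¬valid]) = {Recv, Crit, Hold, Reset}, so the formula holds at Hold.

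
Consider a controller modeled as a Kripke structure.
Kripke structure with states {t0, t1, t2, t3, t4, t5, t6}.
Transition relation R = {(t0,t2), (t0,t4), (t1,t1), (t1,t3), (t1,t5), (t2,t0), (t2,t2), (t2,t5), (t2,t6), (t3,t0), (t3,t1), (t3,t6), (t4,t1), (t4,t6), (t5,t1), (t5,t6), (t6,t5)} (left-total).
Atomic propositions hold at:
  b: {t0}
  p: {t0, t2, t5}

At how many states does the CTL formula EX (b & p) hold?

2

Sat(b & p) = {t0}
Sat(EX (b & p)) = {s : some successor in {t0}} = {t2, t3}
|Sat(EX (b & p))| = |{t2, t3}| = 2.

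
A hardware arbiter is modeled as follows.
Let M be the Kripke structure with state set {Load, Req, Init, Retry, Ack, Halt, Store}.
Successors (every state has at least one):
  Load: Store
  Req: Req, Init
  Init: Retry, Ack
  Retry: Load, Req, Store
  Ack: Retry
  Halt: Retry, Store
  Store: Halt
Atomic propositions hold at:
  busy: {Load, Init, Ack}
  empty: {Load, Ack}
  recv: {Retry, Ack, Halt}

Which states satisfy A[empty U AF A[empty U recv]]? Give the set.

A[empty U recv]: least fixpoint, start Z0 = Sat(recv) = {Retry, Ack, Halt}, add states in Sat(empty) with every successor in Z. Already a fixed point.
Sat(A[empty U recv]) = {Retry, Ack, Halt}
AF A[empty U recv]: least fixpoint, start Z0 = {Retry, Ack, Halt}, add states with every successor in Z. Z1 = {Init, Retry, Ack, Halt, Store}; Z2 = {Load, Init, Retry, Ack, Halt, Store}; fixed.
Sat(AF A[empty U recv]) = {Load, Init, Retry, Ack, Halt, Store}
A[empty U AF A[empty U recv]]: least fixpoint, start Z0 = Sat(AF A[empty U recv]) = {Load, Init, Retry, Ack, Halt, Store}, add states in Sat(empty) with every successor in Z. Already a fixed point.
Sat(A[empty U AF A[empty U recv]]) = {Load, Init, Retry, Ack, Halt, Store}

{Load, Init, Retry, Ack, Halt, Store}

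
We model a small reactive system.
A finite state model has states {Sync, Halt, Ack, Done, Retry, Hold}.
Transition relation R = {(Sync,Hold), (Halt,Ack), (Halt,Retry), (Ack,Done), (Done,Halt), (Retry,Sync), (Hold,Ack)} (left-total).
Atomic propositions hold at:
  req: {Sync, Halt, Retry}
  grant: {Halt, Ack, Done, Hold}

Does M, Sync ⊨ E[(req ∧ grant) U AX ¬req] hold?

Yes

Sat(req ∧ grant) = {Halt}
Sat(¬req) = {Ack, Done, Hold}
Sat(AX ¬req) = {s : every successor in {Ack, Done, Hold}} = {Sync, Ack, Hold}
E[(req ∧ grant) U AX ¬req]: least fixpoint, start Z0 = Sat(AX ¬req) = {Sync, Ack, Hold}, add states in Sat(req ∧ grant) with some successor in Z. Z1 = {Sync, Halt, Ack, Hold}; fixed.
Sat(E[(req ∧ grant) U AX ¬req]) = {Sync, Halt, Ack, Hold}
Sync ∈ Sat(E[(req ∧ grant) U AX ¬req]) = {Sync, Halt, Ack, Hold}, so the formula holds at Sync.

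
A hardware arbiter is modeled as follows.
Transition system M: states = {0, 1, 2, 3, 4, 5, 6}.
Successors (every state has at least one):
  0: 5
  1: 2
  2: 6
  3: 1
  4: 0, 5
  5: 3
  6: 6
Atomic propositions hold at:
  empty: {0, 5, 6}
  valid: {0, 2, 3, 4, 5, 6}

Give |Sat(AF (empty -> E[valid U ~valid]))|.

Sat(~valid) = {1}
E[valid U ~valid]: least fixpoint, start Z0 = Sat(~valid) = {1}, add states in Sat(valid) with some successor in Z. Z1 = {1, 3}; Z2 = {1, 3, 5}; Z3 = {0, 1, 3, 4, 5}; fixed.
Sat(E[valid U ~valid]) = {0, 1, 3, 4, 5}
Sat(empty -> E[valid U ~valid]) = {0, 1, 2, 3, 4, 5}
AF (empty -> E[valid U ~valid]): least fixpoint, start Z0 = {0, 1, 2, 3, 4, 5}, add states with every successor in Z. Already a fixed point.
Sat(AF (empty -> E[valid U ~valid])) = {0, 1, 2, 3, 4, 5}
|Sat(AF (empty -> E[valid U ~valid]))| = |{0, 1, 2, 3, 4, 5}| = 6.

6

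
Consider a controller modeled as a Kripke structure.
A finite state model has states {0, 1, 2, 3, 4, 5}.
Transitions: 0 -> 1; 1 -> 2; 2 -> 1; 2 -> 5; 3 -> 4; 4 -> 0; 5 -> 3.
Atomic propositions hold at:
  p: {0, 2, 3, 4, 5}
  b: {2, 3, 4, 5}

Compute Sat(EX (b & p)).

Sat(b & p) = {2, 3, 4, 5}
Sat(EX (b & p)) = {s : some successor in {2, 3, 4, 5}} = {1, 2, 3, 5}

{1, 2, 3, 5}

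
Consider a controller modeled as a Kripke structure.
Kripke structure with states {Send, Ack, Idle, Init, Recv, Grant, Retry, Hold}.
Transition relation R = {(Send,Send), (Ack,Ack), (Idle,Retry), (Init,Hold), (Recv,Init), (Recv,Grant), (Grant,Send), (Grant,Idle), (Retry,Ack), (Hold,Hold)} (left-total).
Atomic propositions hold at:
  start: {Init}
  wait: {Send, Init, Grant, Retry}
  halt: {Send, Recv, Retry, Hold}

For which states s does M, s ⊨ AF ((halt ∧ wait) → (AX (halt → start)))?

{Ack, Idle, Init, Recv, Grant, Retry, Hold}

Sat(halt ∧ wait) = {Send, Retry}
Sat(halt → start) = {Ack, Idle, Init, Grant}
Sat(AX (halt → start)) = {s : every successor in {Ack, Idle, Init, Grant}} = {Ack, Recv, Retry}
Sat((halt ∧ wait) → (AX (halt → start))) = {Ack, Idle, Init, Recv, Grant, Retry, Hold}
AF ((halt ∧ wait) → (AX (halt → start))): least fixpoint, start Z0 = {Ack, Idle, Init, Recv, Grant, Retry, Hold}, add states with every successor in Z. Already a fixed point.
Sat(AF ((halt ∧ wait) → (AX (halt → start)))) = {Ack, Idle, Init, Recv, Grant, Retry, Hold}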